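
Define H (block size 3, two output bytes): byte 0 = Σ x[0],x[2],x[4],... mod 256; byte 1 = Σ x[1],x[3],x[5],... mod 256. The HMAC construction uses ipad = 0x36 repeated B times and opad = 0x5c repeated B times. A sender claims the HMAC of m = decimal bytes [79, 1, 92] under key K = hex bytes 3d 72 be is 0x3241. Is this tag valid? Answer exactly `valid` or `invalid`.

Key hex bytes 3d 72 be is exactly B = 3 bytes: K' = 3d 72 be.
K' ⊕ ipad = 0b 44 88; K' ⊕ opad = 61 2e e2.
Inner hash: even-index sum = 148 mod 256 = 148; odd-index sum = 239 mod 256 = 239 → 94 ef.
Outer hash (recomputed tag): even-index sum = 562 mod 256 = 50; odd-index sum = 194 mod 256 = 194 → 32 c2.
Recomputed tag = 32c2; claimed = 3241 → mismatch.

invalid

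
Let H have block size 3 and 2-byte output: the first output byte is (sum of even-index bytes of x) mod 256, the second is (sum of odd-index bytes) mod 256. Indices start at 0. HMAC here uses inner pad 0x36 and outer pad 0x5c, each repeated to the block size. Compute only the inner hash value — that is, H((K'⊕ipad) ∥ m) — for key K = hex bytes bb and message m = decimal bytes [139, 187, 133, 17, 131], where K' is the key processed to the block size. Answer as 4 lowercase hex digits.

8fc9

Key hex bytes bb is 1 byte ≤ B = 3; zero-pad to 3 bytes: K' = bb 00 00.
K' ⊕ ipad = 8d 36 36.
Inner input = 8d 36 36 ∥ 8b bb 85 11 83.
Inner hash: even-index sum = 399 mod 256 = 143; odd-index sum = 457 mod 256 = 201 → 8f c9.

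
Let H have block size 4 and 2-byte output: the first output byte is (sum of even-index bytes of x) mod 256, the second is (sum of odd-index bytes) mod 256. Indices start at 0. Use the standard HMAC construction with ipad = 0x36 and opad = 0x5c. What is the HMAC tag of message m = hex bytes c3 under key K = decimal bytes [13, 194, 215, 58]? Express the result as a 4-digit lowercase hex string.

Key decimal bytes [13, 194, 215, 58] = 0d c2 d7 3a is exactly B = 4 bytes: K' = 0d c2 d7 3a.
K' ⊕ ipad = 3b f4 e1 0c.  K' ⊕ opad = 51 9e 8b 66.
Inner input = (K'⊕ipad) ∥ m = 3b f4 e1 0c ∥ c3.
Inner hash: even-index sum = 479 mod 256 = 223; odd-index sum = 256 mod 256 = 0 → df 00.
Outer input = (K'⊕opad) ∥ inner = 51 9e 8b 66 ∥ df 00.
Outer hash (tag): even-index sum = 443 mod 256 = 187; odd-index sum = 260 mod 256 = 4 → bb 04.

bb04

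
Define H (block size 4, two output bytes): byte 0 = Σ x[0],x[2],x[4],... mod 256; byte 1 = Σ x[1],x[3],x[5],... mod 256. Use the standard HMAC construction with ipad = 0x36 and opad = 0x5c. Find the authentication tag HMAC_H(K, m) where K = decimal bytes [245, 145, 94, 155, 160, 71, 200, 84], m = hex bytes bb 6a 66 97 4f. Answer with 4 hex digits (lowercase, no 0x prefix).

Key decimal bytes [245, 145, 94, 155, 160, 71, 200, 84] = f5 91 5e 9b a0 47 c8 54 is 8 bytes > B = 4, so hash it first: H(key) = bb c7, then zero-pad to 4 bytes: K' = bb c7 00 00.
K' ⊕ ipad = 8d f1 36 36.  K' ⊕ opad = e7 9b 5c 5c.
Inner input = (K'⊕ipad) ∥ m = 8d f1 36 36 ∥ bb 6a 66 97 4f.
Inner hash: even-index sum = 563 mod 256 = 51; odd-index sum = 552 mod 256 = 40 → 33 28.
Outer input = (K'⊕opad) ∥ inner = e7 9b 5c 5c ∥ 33 28.
Outer hash (tag): even-index sum = 374 mod 256 = 118; odd-index sum = 287 mod 256 = 31 → 76 1f.

761f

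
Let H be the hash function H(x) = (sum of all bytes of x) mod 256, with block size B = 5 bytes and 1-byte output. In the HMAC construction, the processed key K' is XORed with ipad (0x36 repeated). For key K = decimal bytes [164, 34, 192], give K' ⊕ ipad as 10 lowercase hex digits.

9214f63636

Key decimal bytes [164, 34, 192] = a4 22 c0 is 3 bytes ≤ B = 5; zero-pad to 5 bytes: K' = a4 22 c0 00 00.
XOR each byte with 0x36: a4⊕36=92, 22⊕36=14, c0⊕36=f6, 00⊕36=36, 00⊕36=36.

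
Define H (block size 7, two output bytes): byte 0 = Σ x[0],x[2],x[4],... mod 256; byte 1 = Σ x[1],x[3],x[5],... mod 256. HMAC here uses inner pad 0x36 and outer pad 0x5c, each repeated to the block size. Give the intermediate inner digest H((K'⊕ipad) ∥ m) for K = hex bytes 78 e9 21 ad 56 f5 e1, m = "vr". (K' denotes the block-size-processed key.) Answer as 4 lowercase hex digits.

Key hex bytes 78 e9 21 ad 56 f5 e1 is exactly B = 7 bytes: K' = 78 e9 21 ad 56 f5 e1.
K' ⊕ ipad = 4e df 17 9b 60 c3 d7.
Inner input = 4e df 17 9b 60 c3 d7 ∥ 76 72.
Inner hash: even-index sum = 526 mod 256 = 14; odd-index sum = 691 mod 256 = 179 → 0e b3.

0eb3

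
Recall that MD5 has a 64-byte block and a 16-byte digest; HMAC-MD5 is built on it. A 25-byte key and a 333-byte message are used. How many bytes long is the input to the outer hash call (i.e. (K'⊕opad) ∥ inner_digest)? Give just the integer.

80

Key is 25 ≤ 64 bytes, zero-padded: |K'| = 64.
Outer input = (K'⊕opad) ∥ H(inner) → 64 + 16 = 80 bytes.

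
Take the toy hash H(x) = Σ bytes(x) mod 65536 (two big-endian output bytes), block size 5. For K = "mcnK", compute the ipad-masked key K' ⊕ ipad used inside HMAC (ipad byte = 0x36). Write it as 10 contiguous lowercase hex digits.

Key "mcnK" = 6d 63 6e 4b is 4 bytes ≤ B = 5; zero-pad to 5 bytes: K' = 6d 63 6e 4b 00.
XOR each byte with 0x36: 6d⊕36=5b, 63⊕36=55, 6e⊕36=58, 4b⊕36=7d, 00⊕36=36.

5b55587d36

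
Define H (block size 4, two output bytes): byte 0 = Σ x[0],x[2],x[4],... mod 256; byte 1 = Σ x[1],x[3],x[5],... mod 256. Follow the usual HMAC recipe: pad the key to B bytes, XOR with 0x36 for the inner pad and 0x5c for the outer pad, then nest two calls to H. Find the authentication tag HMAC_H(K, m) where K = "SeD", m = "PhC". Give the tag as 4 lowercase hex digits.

9186

Key "SeD" = 53 65 44 is 3 bytes ≤ B = 4; zero-pad to 4 bytes: K' = 53 65 44 00.
K' ⊕ ipad = 65 53 72 36.  K' ⊕ opad = 0f 39 18 5c.
Inner input = (K'⊕ipad) ∥ m = 65 53 72 36 ∥ 50 68 43.
Inner hash: even-index sum = 362 mod 256 = 106; odd-index sum = 241 mod 256 = 241 → 6a f1.
Outer input = (K'⊕opad) ∥ inner = 0f 39 18 5c ∥ 6a f1.
Outer hash (tag): even-index sum = 145 mod 256 = 145; odd-index sum = 390 mod 256 = 134 → 91 86.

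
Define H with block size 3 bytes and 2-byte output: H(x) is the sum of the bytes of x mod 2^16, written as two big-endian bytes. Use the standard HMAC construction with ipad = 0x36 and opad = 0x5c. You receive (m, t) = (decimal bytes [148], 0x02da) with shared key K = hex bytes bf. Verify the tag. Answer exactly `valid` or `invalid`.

invalid

Key hex bytes bf is 1 byte ≤ B = 3; zero-pad to 3 bytes: K' = bf 00 00.
K' ⊕ ipad = 89 36 36; K' ⊕ opad = e3 5c 5c.
Inner hash: sum = 137+54+54+148 = 393 → 01 89.
Outer hash (recomputed tag): sum = 227+92+92+1+137 = 549 → 02 25.
Recomputed tag = 0225; claimed = 02da → mismatch.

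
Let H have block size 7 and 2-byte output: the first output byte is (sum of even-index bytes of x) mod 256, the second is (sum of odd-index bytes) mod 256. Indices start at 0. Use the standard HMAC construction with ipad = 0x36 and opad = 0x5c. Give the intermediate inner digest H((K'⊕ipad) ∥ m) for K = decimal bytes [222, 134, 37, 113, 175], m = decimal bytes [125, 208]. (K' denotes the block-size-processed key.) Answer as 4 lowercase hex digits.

9aaa

Key decimal bytes [222, 134, 37, 113, 175] = de 86 25 71 af is 5 bytes ≤ B = 7; zero-pad to 7 bytes: K' = de 86 25 71 af 00 00.
K' ⊕ ipad = e8 b0 13 47 99 36 36.
Inner input = e8 b0 13 47 99 36 36 ∥ 7d d0.
Inner hash: even-index sum = 666 mod 256 = 154; odd-index sum = 426 mod 256 = 170 → 9a aa.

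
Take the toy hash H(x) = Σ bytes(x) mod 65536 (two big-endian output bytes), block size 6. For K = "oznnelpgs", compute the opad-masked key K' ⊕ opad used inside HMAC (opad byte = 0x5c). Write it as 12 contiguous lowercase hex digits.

5fbc5c5c5c5c

Key "oznnelpgs" = 6f 7a 6e 6e 65 6c 70 67 73 is 9 bytes > B = 6, so hash it first: H(key) = 03 e0, then zero-pad to 6 bytes: K' = 03 e0 00 00 00 00.
XOR each byte with 0x5c: 03⊕5c=5f, e0⊕5c=bc, 00⊕5c=5c, 00⊕5c=5c, 00⊕5c=5c, 00⊕5c=5c.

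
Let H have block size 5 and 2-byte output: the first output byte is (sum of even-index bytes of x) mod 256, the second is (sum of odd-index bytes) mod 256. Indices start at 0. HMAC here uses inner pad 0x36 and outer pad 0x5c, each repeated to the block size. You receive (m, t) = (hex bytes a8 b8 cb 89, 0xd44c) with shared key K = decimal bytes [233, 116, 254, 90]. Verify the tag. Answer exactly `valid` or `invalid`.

Key decimal bytes [233, 116, 254, 90] = e9 74 fe 5a is 4 bytes ≤ B = 5; zero-pad to 5 bytes: K' = e9 74 fe 5a 00.
K' ⊕ ipad = df 42 c8 6c 36; K' ⊕ opad = b5 28 a2 06 5c.
Inner hash: even-index sum = 798 mod 256 = 30; odd-index sum = 545 mod 256 = 33 → 1e 21.
Outer hash (recomputed tag): even-index sum = 468 mod 256 = 212; odd-index sum = 76 mod 256 = 76 → d4 4c.
Recomputed tag = d44c; claimed = d44c → match.

valid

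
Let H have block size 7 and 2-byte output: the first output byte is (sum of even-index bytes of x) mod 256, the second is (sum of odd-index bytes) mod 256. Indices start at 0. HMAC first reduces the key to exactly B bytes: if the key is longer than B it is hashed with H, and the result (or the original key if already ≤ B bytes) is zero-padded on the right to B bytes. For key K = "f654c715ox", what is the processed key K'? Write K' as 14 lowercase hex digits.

9e4e0000000000

|K| = 10 > B = 7, so first hash the key.
H(K): even-index sum = 414 mod 256 = 158; odd-index sum = 334 mod 256 = 78 → 9e 4e.
Zero-pad H(K) = 9e 4e to 7 bytes: K' = 9e 4e 00 00 00 00 00.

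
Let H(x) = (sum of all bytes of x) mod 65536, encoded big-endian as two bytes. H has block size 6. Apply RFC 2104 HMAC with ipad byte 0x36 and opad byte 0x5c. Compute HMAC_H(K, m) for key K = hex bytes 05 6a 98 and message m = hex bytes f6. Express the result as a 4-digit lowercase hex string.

033e

Key hex bytes 05 6a 98 is 3 bytes ≤ B = 6; zero-pad to 6 bytes: K' = 05 6a 98 00 00 00.
K' ⊕ ipad = 33 5c ae 36 36 36.  K' ⊕ opad = 59 36 c4 5c 5c 5c.
Inner input = (K'⊕ipad) ∥ m = 33 5c ae 36 36 36 ∥ f6.
Inner hash: sum = 51+92+174+54+54+54+246 = 725 → 02 d5.
Outer input = (K'⊕opad) ∥ inner = 59 36 c4 5c 5c 5c ∥ 02 d5.
Outer hash (tag): sum = 89+54+196+92+92+92+2+213 = 830 → 03 3e.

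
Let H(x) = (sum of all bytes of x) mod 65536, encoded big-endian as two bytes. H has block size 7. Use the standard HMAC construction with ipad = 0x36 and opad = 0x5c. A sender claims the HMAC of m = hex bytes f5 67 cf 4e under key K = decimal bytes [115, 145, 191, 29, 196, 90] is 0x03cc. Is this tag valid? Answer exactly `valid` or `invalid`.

valid

Key decimal bytes [115, 145, 191, 29, 196, 90] = 73 91 bf 1d c4 5a is 6 bytes ≤ B = 7; zero-pad to 7 bytes: K' = 73 91 bf 1d c4 5a 00.
K' ⊕ ipad = 45 a7 89 2b f2 6c 36; K' ⊕ opad = 2f cd e3 41 98 06 5c.
Inner hash: sum = 69+167+137+43+242+108+54+245+103+207+78 = 1453 → 05 ad.
Outer hash (recomputed tag): sum = 47+205+227+65+152+6+92+5+173 = 972 → 03 cc.
Recomputed tag = 03cc; claimed = 03cc → match.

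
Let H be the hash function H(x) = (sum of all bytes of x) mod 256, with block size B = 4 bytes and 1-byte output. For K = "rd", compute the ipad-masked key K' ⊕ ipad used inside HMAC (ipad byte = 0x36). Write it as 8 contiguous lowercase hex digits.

Key "rd" = 72 64 is 2 bytes ≤ B = 4; zero-pad to 4 bytes: K' = 72 64 00 00.
XOR each byte with 0x36: 72⊕36=44, 64⊕36=52, 00⊕36=36, 00⊕36=36.

44523636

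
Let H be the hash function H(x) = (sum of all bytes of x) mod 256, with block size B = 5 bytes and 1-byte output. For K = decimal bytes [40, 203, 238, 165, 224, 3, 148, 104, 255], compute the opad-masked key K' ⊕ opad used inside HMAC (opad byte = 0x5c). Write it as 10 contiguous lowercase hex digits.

Key decimal bytes [40, 203, 238, 165, 224, 3, 148, 104, 255] = 28 cb ee a5 e0 03 94 68 ff is 9 bytes > B = 5, so hash it first: H(key) = 64, then zero-pad to 5 bytes: K' = 64 00 00 00 00.
XOR each byte with 0x5c: 64⊕5c=38, 00⊕5c=5c, 00⊕5c=5c, 00⊕5c=5c, 00⊕5c=5c.

385c5c5c5c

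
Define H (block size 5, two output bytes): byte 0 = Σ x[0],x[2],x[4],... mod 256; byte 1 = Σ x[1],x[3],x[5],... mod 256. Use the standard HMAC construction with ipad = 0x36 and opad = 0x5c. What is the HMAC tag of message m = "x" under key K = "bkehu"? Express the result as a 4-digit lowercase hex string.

Key "bkehu" = 62 6b 65 68 75 is exactly B = 5 bytes: K' = 62 6b 65 68 75.
K' ⊕ ipad = 54 5d 53 5e 43.  K' ⊕ opad = 3e 37 39 34 29.
Inner input = (K'⊕ipad) ∥ m = 54 5d 53 5e 43 ∥ 78.
Inner hash: even-index sum = 234 mod 256 = 234; odd-index sum = 307 mod 256 = 51 → ea 33.
Outer input = (K'⊕opad) ∥ inner = 3e 37 39 34 29 ∥ ea 33.
Outer hash (tag): even-index sum = 211 mod 256 = 211; odd-index sum = 341 mod 256 = 85 → d3 55.

d355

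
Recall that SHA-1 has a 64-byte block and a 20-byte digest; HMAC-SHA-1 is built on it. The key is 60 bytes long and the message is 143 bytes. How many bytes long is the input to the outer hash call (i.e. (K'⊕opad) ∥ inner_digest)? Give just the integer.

84

Key is 60 ≤ 64 bytes, zero-padded: |K'| = 64.
Outer input = (K'⊕opad) ∥ H(inner) → 64 + 20 = 84 bytes.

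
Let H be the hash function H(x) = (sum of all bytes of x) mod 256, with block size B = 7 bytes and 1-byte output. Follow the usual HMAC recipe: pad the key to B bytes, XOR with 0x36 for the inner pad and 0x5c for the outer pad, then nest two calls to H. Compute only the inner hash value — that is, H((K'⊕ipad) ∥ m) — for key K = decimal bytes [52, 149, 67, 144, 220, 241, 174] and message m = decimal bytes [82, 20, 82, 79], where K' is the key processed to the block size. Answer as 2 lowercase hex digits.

10

Key decimal bytes [52, 149, 67, 144, 220, 241, 174] = 34 95 43 90 dc f1 ae is exactly B = 7 bytes: K' = 34 95 43 90 dc f1 ae.
K' ⊕ ipad = 02 a3 75 a6 ea c7 98.
Inner input = 02 a3 75 a6 ea c7 98 ∥ 52 14 52 4f.
Inner hash: sum = 2+163+117+166+234+199+152+82+20+82+79 = 1296; mod 256 = 16 → 10.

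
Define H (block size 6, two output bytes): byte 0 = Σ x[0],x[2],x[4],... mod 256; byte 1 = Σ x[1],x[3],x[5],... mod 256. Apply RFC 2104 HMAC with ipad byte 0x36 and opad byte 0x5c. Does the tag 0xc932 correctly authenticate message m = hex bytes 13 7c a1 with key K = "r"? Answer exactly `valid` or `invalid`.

Key "r" = 72 is 1 byte ≤ B = 6; zero-pad to 6 bytes: K' = 72 00 00 00 00 00.
K' ⊕ ipad = 44 36 36 36 36 36; K' ⊕ opad = 2e 5c 5c 5c 5c 5c.
Inner hash: even-index sum = 356 mod 256 = 100; odd-index sum = 286 mod 256 = 30 → 64 1e.
Outer hash (recomputed tag): even-index sum = 330 mod 256 = 74; odd-index sum = 306 mod 256 = 50 → 4a 32.
Recomputed tag = 4a32; claimed = c932 → mismatch.

invalid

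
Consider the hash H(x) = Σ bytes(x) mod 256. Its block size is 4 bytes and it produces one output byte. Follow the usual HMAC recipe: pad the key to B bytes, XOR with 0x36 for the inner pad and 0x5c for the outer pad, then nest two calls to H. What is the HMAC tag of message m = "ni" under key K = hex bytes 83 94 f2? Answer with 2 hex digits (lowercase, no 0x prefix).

d9

Key hex bytes 83 94 f2 is 3 bytes ≤ B = 4; zero-pad to 4 bytes: K' = 83 94 f2 00.
K' ⊕ ipad = b5 a2 c4 36.  K' ⊕ opad = df c8 ae 5c.
Inner input = (K'⊕ipad) ∥ m = b5 a2 c4 36 ∥ 6e 69.
Inner hash: sum = 181+162+196+54+110+105 = 808; mod 256 = 40 → 28.
Outer input = (K'⊕opad) ∥ inner = df c8 ae 5c ∥ 28.
Outer hash (tag): sum = 223+200+174+92+40 = 729; mod 256 = 217 → d9.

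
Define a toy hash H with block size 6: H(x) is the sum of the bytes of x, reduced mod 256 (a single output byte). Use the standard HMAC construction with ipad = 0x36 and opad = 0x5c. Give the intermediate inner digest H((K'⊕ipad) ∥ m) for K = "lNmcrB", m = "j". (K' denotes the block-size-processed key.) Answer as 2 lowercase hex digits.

a4

Key "lNmcrB" = 6c 4e 6d 63 72 42 is exactly B = 6 bytes: K' = 6c 4e 6d 63 72 42.
K' ⊕ ipad = 5a 78 5b 55 44 74.
Inner input = 5a 78 5b 55 44 74 ∥ 6a.
Inner hash: sum = 90+120+91+85+68+116+106 = 676; mod 256 = 164 → a4.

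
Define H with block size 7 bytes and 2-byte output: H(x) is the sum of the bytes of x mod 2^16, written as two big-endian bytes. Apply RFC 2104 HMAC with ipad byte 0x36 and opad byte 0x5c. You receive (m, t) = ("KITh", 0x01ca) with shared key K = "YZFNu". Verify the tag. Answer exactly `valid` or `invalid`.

Key "YZFNu" = 59 5a 46 4e 75 is 5 bytes ≤ B = 7; zero-pad to 7 bytes: K' = 59 5a 46 4e 75 00 00.
K' ⊕ ipad = 6f 6c 70 78 43 36 36; K' ⊕ opad = 05 06 1a 12 29 5c 5c.
Inner hash: sum = 111+108+112+120+67+54+54+75+73+84+104 = 962 → 03 c2.
Outer hash (recomputed tag): sum = 5+6+26+18+41+92+92+3+194 = 477 → 01 dd.
Recomputed tag = 01dd; claimed = 01ca → mismatch.

invalid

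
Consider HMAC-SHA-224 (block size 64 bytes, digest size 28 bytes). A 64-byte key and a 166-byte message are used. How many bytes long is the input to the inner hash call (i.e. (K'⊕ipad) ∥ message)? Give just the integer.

Key is 64 ≤ 64 bytes, zero-padded: |K'| = 64.
Inner input = (K'⊕ipad) ∥ m → 64 + 166 = 230 bytes.

230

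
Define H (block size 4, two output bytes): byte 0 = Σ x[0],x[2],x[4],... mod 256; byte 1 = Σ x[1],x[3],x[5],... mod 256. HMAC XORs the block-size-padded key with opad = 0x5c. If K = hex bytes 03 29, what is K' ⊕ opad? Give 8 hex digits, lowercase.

5f755c5c

Key hex bytes 03 29 is 2 bytes ≤ B = 4; zero-pad to 4 bytes: K' = 03 29 00 00.
XOR each byte with 0x5c: 03⊕5c=5f, 29⊕5c=75, 00⊕5c=5c, 00⊕5c=5c.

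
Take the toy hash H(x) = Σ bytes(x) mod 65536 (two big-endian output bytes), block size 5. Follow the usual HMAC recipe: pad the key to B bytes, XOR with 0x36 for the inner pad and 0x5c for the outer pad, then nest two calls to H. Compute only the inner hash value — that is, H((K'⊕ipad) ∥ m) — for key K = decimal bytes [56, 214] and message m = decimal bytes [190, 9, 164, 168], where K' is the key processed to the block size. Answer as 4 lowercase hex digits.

Key decimal bytes [56, 214] = 38 d6 is 2 bytes ≤ B = 5; zero-pad to 5 bytes: K' = 38 d6 00 00 00.
K' ⊕ ipad = 0e e0 36 36 36.
Inner input = 0e e0 36 36 36 ∥ be 09 a4 a8.
Inner hash: sum = 14+224+54+54+54+190+9+164+168 = 931 → 03 a3.

03a3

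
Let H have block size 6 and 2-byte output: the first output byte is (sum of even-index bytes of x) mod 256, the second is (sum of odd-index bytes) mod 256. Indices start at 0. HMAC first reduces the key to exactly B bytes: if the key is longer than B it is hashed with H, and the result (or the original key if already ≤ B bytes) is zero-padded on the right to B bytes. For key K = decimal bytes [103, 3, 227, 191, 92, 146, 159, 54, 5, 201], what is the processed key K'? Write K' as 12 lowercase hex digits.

|K| = 10 > B = 6, so first hash the key.
H(K): even-index sum = 586 mod 256 = 74; odd-index sum = 595 mod 256 = 83 → 4a 53.
Zero-pad H(K) = 4a 53 to 6 bytes: K' = 4a 53 00 00 00 00.

4a5300000000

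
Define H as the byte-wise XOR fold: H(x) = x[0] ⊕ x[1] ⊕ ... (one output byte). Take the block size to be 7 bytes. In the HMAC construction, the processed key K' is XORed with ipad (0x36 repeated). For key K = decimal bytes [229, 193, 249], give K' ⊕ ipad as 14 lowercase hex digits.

Key decimal bytes [229, 193, 249] = e5 c1 f9 is 3 bytes ≤ B = 7; zero-pad to 7 bytes: K' = e5 c1 f9 00 00 00 00.
XOR each byte with 0x36: e5⊕36=d3, c1⊕36=f7, f9⊕36=cf, 00⊕36=36, 00⊕36=36, 00⊕36=36, 00⊕36=36.

d3f7cf36363636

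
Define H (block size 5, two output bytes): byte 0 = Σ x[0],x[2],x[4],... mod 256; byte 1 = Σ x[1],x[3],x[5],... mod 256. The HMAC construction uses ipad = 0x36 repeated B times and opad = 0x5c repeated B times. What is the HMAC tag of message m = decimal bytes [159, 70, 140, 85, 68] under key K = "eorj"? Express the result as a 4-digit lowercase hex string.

Key "eorj" = 65 6f 72 6a is 4 bytes ≤ B = 5; zero-pad to 5 bytes: K' = 65 6f 72 6a 00.
K' ⊕ ipad = 53 59 44 5c 36.  K' ⊕ opad = 39 33 2e 36 5c.
Inner input = (K'⊕ipad) ∥ m = 53 59 44 5c 36 ∥ 9f 46 8c 55 44.
Inner hash: even-index sum = 360 mod 256 = 104; odd-index sum = 548 mod 256 = 36 → 68 24.
Outer input = (K'⊕opad) ∥ inner = 39 33 2e 36 5c ∥ 68 24.
Outer hash (tag): even-index sum = 231 mod 256 = 231; odd-index sum = 209 mod 256 = 209 → e7 d1.

e7d1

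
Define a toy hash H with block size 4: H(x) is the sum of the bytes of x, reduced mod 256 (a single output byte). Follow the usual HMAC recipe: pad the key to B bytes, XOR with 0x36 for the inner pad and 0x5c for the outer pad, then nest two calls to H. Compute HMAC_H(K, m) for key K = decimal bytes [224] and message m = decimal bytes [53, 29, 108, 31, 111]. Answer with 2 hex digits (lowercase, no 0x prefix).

94

Key decimal bytes [224] = e0 is 1 byte ≤ B = 4; zero-pad to 4 bytes: K' = e0 00 00 00.
K' ⊕ ipad = d6 36 36 36.  K' ⊕ opad = bc 5c 5c 5c.
Inner input = (K'⊕ipad) ∥ m = d6 36 36 36 ∥ 35 1d 6c 1f 6f.
Inner hash: sum = 214+54+54+54+53+29+108+31+111 = 708; mod 256 = 196 → c4.
Outer input = (K'⊕opad) ∥ inner = bc 5c 5c 5c ∥ c4.
Outer hash (tag): sum = 188+92+92+92+196 = 660; mod 256 = 148 → 94.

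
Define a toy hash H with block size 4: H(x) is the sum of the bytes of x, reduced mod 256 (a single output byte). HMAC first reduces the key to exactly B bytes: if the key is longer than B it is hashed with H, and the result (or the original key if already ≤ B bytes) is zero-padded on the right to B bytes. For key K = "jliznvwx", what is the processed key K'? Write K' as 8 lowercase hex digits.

8c000000

|K| = 8 > B = 4, so first hash the key.
H(K): sum = 106+108+105+122+110+118+119+120 = 908; mod 256 = 140 → 8c.
Zero-pad H(K) = 8c to 4 bytes: K' = 8c 00 00 00.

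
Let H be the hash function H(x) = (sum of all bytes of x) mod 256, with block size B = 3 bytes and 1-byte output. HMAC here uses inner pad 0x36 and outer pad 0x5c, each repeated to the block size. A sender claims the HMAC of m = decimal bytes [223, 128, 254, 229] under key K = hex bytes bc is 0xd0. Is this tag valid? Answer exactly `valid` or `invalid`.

Key hex bytes bc is 1 byte ≤ B = 3; zero-pad to 3 bytes: K' = bc 00 00.
K' ⊕ ipad = 8a 36 36; K' ⊕ opad = e0 5c 5c.
Inner hash: sum = 138+54+54+223+128+254+229 = 1080; mod 256 = 56 → 38.
Outer hash (recomputed tag): sum = 224+92+92+56 = 464; mod 256 = 208 → d0.
Recomputed tag = d0; claimed = d0 → match.

valid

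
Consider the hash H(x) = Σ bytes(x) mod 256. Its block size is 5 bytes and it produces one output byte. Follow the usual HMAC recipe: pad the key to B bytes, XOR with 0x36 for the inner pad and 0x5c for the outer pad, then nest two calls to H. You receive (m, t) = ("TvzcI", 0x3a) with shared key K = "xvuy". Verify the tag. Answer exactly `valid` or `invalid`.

Key "xvuy" = 78 76 75 79 is 4 bytes ≤ B = 5; zero-pad to 5 bytes: K' = 78 76 75 79 00.
K' ⊕ ipad = 4e 40 43 4f 36; K' ⊕ opad = 24 2a 29 25 5c.
Inner hash: sum = 78+64+67+79+54+84+118+122+99+73 = 838; mod 256 = 70 → 46.
Outer hash (recomputed tag): sum = 36+42+41+37+92+70 = 318; mod 256 = 62 → 3e.
Recomputed tag = 3e; claimed = 3a → mismatch.

invalid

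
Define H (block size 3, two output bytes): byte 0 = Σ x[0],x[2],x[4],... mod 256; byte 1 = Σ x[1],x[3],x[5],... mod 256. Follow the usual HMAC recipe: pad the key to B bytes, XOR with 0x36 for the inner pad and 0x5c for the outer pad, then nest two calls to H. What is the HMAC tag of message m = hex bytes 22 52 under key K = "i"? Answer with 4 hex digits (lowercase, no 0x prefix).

e943

Key "i" = 69 is 1 byte ≤ B = 3; zero-pad to 3 bytes: K' = 69 00 00.
K' ⊕ ipad = 5f 36 36.  K' ⊕ opad = 35 5c 5c.
Inner input = (K'⊕ipad) ∥ m = 5f 36 36 ∥ 22 52.
Inner hash: even-index sum = 231 mod 256 = 231; odd-index sum = 88 mod 256 = 88 → e7 58.
Outer input = (K'⊕opad) ∥ inner = 35 5c 5c ∥ e7 58.
Outer hash (tag): even-index sum = 233 mod 256 = 233; odd-index sum = 323 mod 256 = 67 → e9 43.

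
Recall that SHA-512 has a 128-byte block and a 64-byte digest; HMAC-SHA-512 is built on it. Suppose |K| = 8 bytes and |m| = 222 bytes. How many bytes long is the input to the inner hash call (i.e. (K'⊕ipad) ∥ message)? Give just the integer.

Key is 8 ≤ 128 bytes, zero-padded: |K'| = 128.
Inner input = (K'⊕ipad) ∥ m → 128 + 222 = 350 bytes.

350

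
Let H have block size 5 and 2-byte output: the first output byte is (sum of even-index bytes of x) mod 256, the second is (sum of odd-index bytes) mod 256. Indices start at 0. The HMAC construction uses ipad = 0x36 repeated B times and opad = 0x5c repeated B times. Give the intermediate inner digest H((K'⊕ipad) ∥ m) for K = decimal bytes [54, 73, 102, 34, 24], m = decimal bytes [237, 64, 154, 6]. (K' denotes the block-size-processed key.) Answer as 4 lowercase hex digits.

Key decimal bytes [54, 73, 102, 34, 24] = 36 49 66 22 18 is exactly B = 5 bytes: K' = 36 49 66 22 18.
K' ⊕ ipad = 00 7f 50 14 2e.
Inner input = 00 7f 50 14 2e ∥ ed 40 9a 06.
Inner hash: even-index sum = 196 mod 256 = 196; odd-index sum = 538 mod 256 = 26 → c4 1a.

c41a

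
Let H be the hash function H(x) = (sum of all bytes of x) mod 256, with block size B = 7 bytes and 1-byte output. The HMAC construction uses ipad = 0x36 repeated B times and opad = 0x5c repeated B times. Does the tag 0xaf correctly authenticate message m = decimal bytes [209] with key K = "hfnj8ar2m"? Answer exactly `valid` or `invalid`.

valid

Key "hfnj8ar2m" = 68 66 6e 6a 38 61 72 32 6d is 9 bytes > B = 7, so hash it first: H(key) = 50, then zero-pad to 7 bytes: K' = 50 00 00 00 00 00 00.
K' ⊕ ipad = 66 36 36 36 36 36 36; K' ⊕ opad = 0c 5c 5c 5c 5c 5c 5c.
Inner hash: sum = 102+54+54+54+54+54+54+209 = 635; mod 256 = 123 → 7b.
Outer hash (recomputed tag): sum = 12+92+92+92+92+92+92+123 = 687; mod 256 = 175 → af.
Recomputed tag = af; claimed = af → match.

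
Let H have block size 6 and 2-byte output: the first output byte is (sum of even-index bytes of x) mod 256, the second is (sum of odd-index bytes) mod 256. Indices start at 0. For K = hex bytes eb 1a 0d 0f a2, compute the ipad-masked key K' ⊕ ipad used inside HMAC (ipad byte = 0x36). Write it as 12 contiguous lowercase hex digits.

dd2c3b399436

Key hex bytes eb 1a 0d 0f a2 is 5 bytes ≤ B = 6; zero-pad to 6 bytes: K' = eb 1a 0d 0f a2 00.
XOR each byte with 0x36: eb⊕36=dd, 1a⊕36=2c, 0d⊕36=3b, 0f⊕36=39, a2⊕36=94, 00⊕36=36.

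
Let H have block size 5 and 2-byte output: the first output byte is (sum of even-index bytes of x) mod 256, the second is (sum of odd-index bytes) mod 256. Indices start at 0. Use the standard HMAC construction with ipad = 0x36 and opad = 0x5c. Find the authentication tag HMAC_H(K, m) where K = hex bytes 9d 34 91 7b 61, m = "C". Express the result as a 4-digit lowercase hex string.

Key hex bytes 9d 34 91 7b 61 is exactly B = 5 bytes: K' = 9d 34 91 7b 61.
K' ⊕ ipad = ab 02 a7 4d 57.  K' ⊕ opad = c1 68 cd 27 3d.
Inner input = (K'⊕ipad) ∥ m = ab 02 a7 4d 57 ∥ 43.
Inner hash: even-index sum = 425 mod 256 = 169; odd-index sum = 146 mod 256 = 146 → a9 92.
Outer input = (K'⊕opad) ∥ inner = c1 68 cd 27 3d ∥ a9 92.
Outer hash (tag): even-index sum = 605 mod 256 = 93; odd-index sum = 312 mod 256 = 56 → 5d 38.

5d38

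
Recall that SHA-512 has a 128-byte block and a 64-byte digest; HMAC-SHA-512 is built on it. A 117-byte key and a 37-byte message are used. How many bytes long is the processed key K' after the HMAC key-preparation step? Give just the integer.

128

Key is 117 ≤ 128 bytes, zero-padded: |K'| = 128.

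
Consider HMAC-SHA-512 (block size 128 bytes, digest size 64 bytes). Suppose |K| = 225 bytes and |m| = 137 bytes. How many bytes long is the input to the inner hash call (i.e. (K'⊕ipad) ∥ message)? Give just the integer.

Key is 225 > 128 bytes, so it is hashed to 64 bytes then zero-padded to 128: |K'| = 128.
Inner input = (K'⊕ipad) ∥ m → 128 + 137 = 265 bytes.

265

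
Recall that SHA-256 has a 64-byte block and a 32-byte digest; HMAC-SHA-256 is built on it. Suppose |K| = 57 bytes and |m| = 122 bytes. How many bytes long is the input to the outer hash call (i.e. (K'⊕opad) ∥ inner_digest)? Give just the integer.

Key is 57 ≤ 64 bytes, zero-padded: |K'| = 64.
Outer input = (K'⊕opad) ∥ H(inner) → 64 + 32 = 96 bytes.

96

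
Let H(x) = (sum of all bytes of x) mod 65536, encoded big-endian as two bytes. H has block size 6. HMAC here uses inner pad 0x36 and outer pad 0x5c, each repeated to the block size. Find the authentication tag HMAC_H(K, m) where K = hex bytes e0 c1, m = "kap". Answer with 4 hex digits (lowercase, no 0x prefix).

Key hex bytes e0 c1 is 2 bytes ≤ B = 6; zero-pad to 6 bytes: K' = e0 c1 00 00 00 00.
K' ⊕ ipad = d6 f7 36 36 36 36.  K' ⊕ opad = bc 9d 5c 5c 5c 5c.
Inner input = (K'⊕ipad) ∥ m = d6 f7 36 36 36 36 ∥ 6b 61 70.
Inner hash: sum = 214+247+54+54+54+54+107+97+112 = 993 → 03 e1.
Outer input = (K'⊕opad) ∥ inner = bc 9d 5c 5c 5c 5c ∥ 03 e1.
Outer hash (tag): sum = 188+157+92+92+92+92+3+225 = 941 → 03 ad.

03ad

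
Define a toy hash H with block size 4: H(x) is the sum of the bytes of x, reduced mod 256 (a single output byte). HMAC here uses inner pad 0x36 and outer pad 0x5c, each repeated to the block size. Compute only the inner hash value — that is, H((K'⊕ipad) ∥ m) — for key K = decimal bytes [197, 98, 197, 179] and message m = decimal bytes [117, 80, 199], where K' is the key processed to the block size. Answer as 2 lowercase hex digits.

Key decimal bytes [197, 98, 197, 179] = c5 62 c5 b3 is exactly B = 4 bytes: K' = c5 62 c5 b3.
K' ⊕ ipad = f3 54 f3 85.
Inner input = f3 54 f3 85 ∥ 75 50 c7.
Inner hash: sum = 243+84+243+133+117+80+199 = 1099; mod 256 = 75 → 4b.

4b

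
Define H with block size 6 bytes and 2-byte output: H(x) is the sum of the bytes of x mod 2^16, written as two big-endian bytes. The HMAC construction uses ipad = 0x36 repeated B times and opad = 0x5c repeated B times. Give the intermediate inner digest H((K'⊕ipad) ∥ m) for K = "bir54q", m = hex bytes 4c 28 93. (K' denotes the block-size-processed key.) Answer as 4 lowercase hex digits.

024a

Key "bir54q" = 62 69 72 35 34 71 is exactly B = 6 bytes: K' = 62 69 72 35 34 71.
K' ⊕ ipad = 54 5f 44 03 02 47.
Inner input = 54 5f 44 03 02 47 ∥ 4c 28 93.
Inner hash: sum = 84+95+68+3+2+71+76+40+147 = 586 → 02 4a.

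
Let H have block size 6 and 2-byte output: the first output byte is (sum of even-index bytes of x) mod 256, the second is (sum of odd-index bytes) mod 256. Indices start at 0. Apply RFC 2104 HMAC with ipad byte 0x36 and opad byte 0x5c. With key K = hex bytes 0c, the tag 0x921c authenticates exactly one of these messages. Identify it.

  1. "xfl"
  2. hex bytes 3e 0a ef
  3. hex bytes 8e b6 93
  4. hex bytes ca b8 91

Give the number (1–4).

Key hex bytes 0c is 1 byte ≤ B = 6; zero-pad to 6 bytes: K' = 0c 00 00 00 00 00.
K' ⊕ ipad = 3a 36 36 36 36 36; K' ⊕ opad = 50 5c 5c 5c 5c 5c.
m1: inner = H(3a 36 36 36 36 36 78 66 6c) = 8a 08; tag = H(50 5c 5c 5c 5c 5c 8a 08) = 921c ← matches
m2: inner = H(3a 36 36 36 36 36 3e 0a ef) = d3 ac; tag = H(50 5c 5c 5c 5c 5c d3 ac) = dbc0
m3: inner = H(3a 36 36 36 36 36 8e b6 93) = c7 58; tag = H(50 5c 5c 5c 5c 5c c7 58) = cf6c
m4: inner = H(3a 36 36 36 36 36 ca b8 91) = 01 5a; tag = H(50 5c 5c 5c 5c 5c 01 5a) = 096e

1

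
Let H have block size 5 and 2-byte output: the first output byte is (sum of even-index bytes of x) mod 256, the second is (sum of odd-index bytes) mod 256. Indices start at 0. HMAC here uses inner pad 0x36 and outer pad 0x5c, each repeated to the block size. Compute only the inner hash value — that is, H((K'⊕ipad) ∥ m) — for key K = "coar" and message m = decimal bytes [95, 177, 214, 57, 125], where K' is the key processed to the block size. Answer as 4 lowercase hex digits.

cc4f

Key "coar" = 63 6f 61 72 is 4 bytes ≤ B = 5; zero-pad to 5 bytes: K' = 63 6f 61 72 00.
K' ⊕ ipad = 55 59 57 44 36.
Inner input = 55 59 57 44 36 ∥ 5f b1 d6 39 7d.
Inner hash: even-index sum = 460 mod 256 = 204; odd-index sum = 591 mod 256 = 79 → cc 4f.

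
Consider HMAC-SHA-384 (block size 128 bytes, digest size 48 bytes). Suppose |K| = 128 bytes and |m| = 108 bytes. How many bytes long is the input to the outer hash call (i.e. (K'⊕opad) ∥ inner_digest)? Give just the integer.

176

Key is 128 ≤ 128 bytes, zero-padded: |K'| = 128.
Outer input = (K'⊕opad) ∥ H(inner) → 128 + 48 = 176 bytes.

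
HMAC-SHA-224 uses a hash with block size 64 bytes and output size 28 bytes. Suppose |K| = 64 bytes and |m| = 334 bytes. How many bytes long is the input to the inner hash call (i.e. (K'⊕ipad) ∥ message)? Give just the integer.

398

Key is 64 ≤ 64 bytes, zero-padded: |K'| = 64.
Inner input = (K'⊕ipad) ∥ m → 64 + 334 = 398 bytes.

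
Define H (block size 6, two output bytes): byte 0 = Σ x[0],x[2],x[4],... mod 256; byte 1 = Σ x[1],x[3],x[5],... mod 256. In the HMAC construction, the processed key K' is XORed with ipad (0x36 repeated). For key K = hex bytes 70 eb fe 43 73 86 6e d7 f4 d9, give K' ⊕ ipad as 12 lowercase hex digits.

755236363636

Key hex bytes 70 eb fe 43 73 86 6e d7 f4 d9 is 10 bytes > B = 6, so hash it first: H(key) = 43 64, then zero-pad to 6 bytes: K' = 43 64 00 00 00 00.
XOR each byte with 0x36: 43⊕36=75, 64⊕36=52, 00⊕36=36, 00⊕36=36, 00⊕36=36, 00⊕36=36.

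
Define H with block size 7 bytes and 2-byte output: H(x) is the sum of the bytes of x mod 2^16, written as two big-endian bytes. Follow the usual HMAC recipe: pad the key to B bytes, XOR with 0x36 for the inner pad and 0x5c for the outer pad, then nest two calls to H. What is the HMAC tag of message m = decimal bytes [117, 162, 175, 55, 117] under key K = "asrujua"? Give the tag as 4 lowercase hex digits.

Key "asrujua" = 61 73 72 75 6a 75 61 is exactly B = 7 bytes: K' = 61 73 72 75 6a 75 61.
K' ⊕ ipad = 57 45 44 43 5c 43 57.  K' ⊕ opad = 3d 2f 2e 29 36 29 3d.
Inner input = (K'⊕ipad) ∥ m = 57 45 44 43 5c 43 57 ∥ 75 a2 af 37 75.
Inner hash: sum = 87+69+68+67+92+67+87+117+162+175+55+117 = 1163 → 04 8b.
Outer input = (K'⊕opad) ∥ inner = 3d 2f 2e 29 36 29 3d ∥ 04 8b.
Outer hash (tag): sum = 61+47+46+41+54+41+61+4+139 = 494 → 01 ee.

01ee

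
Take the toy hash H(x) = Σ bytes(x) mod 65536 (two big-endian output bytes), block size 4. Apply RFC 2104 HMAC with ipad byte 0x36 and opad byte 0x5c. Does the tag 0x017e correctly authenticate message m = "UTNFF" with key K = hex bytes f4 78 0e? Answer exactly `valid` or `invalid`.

valid

Key hex bytes f4 78 0e is 3 bytes ≤ B = 4; zero-pad to 4 bytes: K' = f4 78 0e 00.
K' ⊕ ipad = c2 4e 38 36; K' ⊕ opad = a8 24 52 5c.
Inner hash: sum = 194+78+56+54+85+84+78+70+70 = 769 → 03 01.
Outer hash (recomputed tag): sum = 168+36+82+92+3+1 = 382 → 01 7e.
Recomputed tag = 017e; claimed = 017e → match.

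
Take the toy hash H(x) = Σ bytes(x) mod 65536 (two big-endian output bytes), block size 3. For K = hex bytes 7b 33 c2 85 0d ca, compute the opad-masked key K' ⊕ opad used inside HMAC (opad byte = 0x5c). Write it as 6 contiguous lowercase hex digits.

5e905c

Key hex bytes 7b 33 c2 85 0d ca is 6 bytes > B = 3, so hash it first: H(key) = 02 cc, then zero-pad to 3 bytes: K' = 02 cc 00.
XOR each byte with 0x5c: 02⊕5c=5e, cc⊕5c=90, 00⊕5c=5c.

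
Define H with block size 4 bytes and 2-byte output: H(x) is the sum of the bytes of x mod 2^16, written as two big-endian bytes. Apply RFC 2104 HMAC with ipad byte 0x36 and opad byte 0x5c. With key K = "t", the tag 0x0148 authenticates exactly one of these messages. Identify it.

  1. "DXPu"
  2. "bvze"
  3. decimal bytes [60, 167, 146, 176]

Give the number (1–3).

Key "t" = 74 is 1 byte ≤ B = 4; zero-pad to 4 bytes: K' = 74 00 00 00.
K' ⊕ ipad = 42 36 36 36; K' ⊕ opad = 28 5c 5c 5c.
m1: inner = H(42 36 36 36 44 58 50 75) = 02 45; tag = H(28 5c 5c 5c 02 45) = 0183
m2: inner = H(42 36 36 36 62 76 7a 65) = 02 9b; tag = H(28 5c 5c 5c 02 9b) = 01d9
m3: inner = H(42 36 36 36 3c a7 92 b0) = 03 09; tag = H(28 5c 5c 5c 03 09) = 0148 ← matches

3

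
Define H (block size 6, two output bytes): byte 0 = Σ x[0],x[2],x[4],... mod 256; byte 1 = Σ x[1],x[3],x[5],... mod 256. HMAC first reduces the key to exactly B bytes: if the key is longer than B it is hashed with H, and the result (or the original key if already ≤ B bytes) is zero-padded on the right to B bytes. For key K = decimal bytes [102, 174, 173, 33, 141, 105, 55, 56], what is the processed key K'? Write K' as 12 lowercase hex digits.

|K| = 8 > B = 6, so first hash the key.
H(K): even-index sum = 471 mod 256 = 215; odd-index sum = 368 mod 256 = 112 → d7 70.
Zero-pad H(K) = d7 70 to 6 bytes: K' = d7 70 00 00 00 00.

d77000000000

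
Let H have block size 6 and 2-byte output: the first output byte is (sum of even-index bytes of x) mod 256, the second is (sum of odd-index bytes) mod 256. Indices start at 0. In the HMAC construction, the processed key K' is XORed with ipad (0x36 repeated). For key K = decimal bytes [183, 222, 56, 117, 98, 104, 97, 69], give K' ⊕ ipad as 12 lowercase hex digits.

Key decimal bytes [183, 222, 56, 117, 98, 104, 97, 69] = b7 de 38 75 62 68 61 45 is 8 bytes > B = 6, so hash it first: H(key) = b2 00, then zero-pad to 6 bytes: K' = b2 00 00 00 00 00.
XOR each byte with 0x36: b2⊕36=84, 00⊕36=36, 00⊕36=36, 00⊕36=36, 00⊕36=36, 00⊕36=36.

843636363636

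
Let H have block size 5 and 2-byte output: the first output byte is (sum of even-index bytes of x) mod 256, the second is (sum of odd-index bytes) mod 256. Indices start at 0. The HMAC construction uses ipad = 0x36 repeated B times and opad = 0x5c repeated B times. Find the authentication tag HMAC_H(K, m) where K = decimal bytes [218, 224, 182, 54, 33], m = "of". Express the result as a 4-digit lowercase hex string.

Key decimal bytes [218, 224, 182, 54, 33] = da e0 b6 36 21 is exactly B = 5 bytes: K' = da e0 b6 36 21.
K' ⊕ ipad = ec d6 80 00 17.  K' ⊕ opad = 86 bc ea 6a 7d.
Inner input = (K'⊕ipad) ∥ m = ec d6 80 00 17 ∥ 6f 66.
Inner hash: even-index sum = 489 mod 256 = 233; odd-index sum = 325 mod 256 = 69 → e9 45.
Outer input = (K'⊕opad) ∥ inner = 86 bc ea 6a 7d ∥ e9 45.
Outer hash (tag): even-index sum = 562 mod 256 = 50; odd-index sum = 527 mod 256 = 15 → 32 0f.

320f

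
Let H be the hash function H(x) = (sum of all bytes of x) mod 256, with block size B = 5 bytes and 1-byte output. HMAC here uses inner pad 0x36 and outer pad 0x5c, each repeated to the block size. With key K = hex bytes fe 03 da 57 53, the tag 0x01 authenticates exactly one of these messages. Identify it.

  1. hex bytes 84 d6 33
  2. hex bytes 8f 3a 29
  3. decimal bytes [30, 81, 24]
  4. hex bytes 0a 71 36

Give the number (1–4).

Key hex bytes fe 03 da 57 53 is exactly B = 5 bytes: K' = fe 03 da 57 53.
K' ⊕ ipad = c8 35 ec 61 65; K' ⊕ opad = a2 5f 86 0b 0f.
m1: inner = H(c8 35 ec 61 65 84 d6 33) = 3c; tag = H(a2 5f 86 0b 0f 3c) = dd
m2: inner = H(c8 35 ec 61 65 8f 3a 29) = a1; tag = H(a2 5f 86 0b 0f a1) = 42
m3: inner = H(c8 35 ec 61 65 1e 51 18) = 36; tag = H(a2 5f 86 0b 0f 36) = d7
m4: inner = H(c8 35 ec 61 65 0a 71 36) = 60; tag = H(a2 5f 86 0b 0f 60) = 01 ← matches

4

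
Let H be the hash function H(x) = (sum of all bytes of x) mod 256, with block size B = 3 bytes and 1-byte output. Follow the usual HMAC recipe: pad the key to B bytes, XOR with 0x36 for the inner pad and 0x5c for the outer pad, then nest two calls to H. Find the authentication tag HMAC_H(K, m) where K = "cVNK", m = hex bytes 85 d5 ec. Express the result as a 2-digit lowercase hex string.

dc

Key "cVNK" = 63 56 4e 4b is 4 bytes > B = 3, so hash it first: H(key) = 52, then zero-pad to 3 bytes: K' = 52 00 00.
K' ⊕ ipad = 64 36 36.  K' ⊕ opad = 0e 5c 5c.
Inner input = (K'⊕ipad) ∥ m = 64 36 36 ∥ 85 d5 ec.
Inner hash: sum = 100+54+54+133+213+236 = 790; mod 256 = 22 → 16.
Outer input = (K'⊕opad) ∥ inner = 0e 5c 5c ∥ 16.
Outer hash (tag): sum = 14+92+92+22 = 220 → dc.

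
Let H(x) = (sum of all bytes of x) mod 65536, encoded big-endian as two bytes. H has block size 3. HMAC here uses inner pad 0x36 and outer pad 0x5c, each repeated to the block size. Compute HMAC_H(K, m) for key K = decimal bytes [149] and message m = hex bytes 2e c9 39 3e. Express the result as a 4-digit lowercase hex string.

0200

Key decimal bytes [149] = 95 is 1 byte ≤ B = 3; zero-pad to 3 bytes: K' = 95 00 00.
K' ⊕ ipad = a3 36 36.  K' ⊕ opad = c9 5c 5c.
Inner input = (K'⊕ipad) ∥ m = a3 36 36 ∥ 2e c9 39 3e.
Inner hash: sum = 163+54+54+46+201+57+62 = 637 → 02 7d.
Outer input = (K'⊕opad) ∥ inner = c9 5c 5c ∥ 02 7d.
Outer hash (tag): sum = 201+92+92+2+125 = 512 → 02 00.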